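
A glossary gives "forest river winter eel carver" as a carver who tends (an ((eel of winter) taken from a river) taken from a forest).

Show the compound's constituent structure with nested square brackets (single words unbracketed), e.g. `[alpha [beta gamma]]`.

[[forest [river [winter eel]]] carver]

Overall it is a kind of carver; the modifier is "forest river winter eel".
Inside "forest river winter eel": head "eel" (specifically "river winter eel"), modifier "forest".
Inside "river winter eel": head "eel" (specifically "winter eel"), modifier "river".
Inside "winter eel": head "eel", modifier "winter".
Assembled: [[forest [river [winter eel]]] carver].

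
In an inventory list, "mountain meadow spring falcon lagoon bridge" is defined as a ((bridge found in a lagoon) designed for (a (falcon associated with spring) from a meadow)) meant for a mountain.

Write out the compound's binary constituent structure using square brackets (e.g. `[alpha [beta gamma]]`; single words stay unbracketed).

The outermost head in the paraphrase is "bridge" (specifically "meadow spring falcon lagoon bridge"), modified by "mountain".
Within "meadow spring falcon lagoon bridge", the head is "bridge" (specifically "lagoon bridge") and the modifier is "meadow spring falcon".
Within "meadow spring falcon", the head is "falcon" (specifically "spring falcon") and the modifier is "meadow".
Within "spring falcon", the head is "falcon" and the modifier is "spring".
Within "lagoon bridge", the head is "bridge" and the modifier is "lagoon".
Assembled: [mountain [[meadow [spring falcon]] [lagoon bridge]]].

[mountain [[meadow [spring falcon]] [lagoon bridge]]]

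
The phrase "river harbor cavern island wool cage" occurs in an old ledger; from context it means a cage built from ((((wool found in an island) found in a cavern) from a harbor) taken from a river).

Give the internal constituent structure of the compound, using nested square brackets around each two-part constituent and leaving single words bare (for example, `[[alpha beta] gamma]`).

[[river [harbor [cavern [island wool]]]] cage]

The outermost head in the paraphrase is "cage", modified by "river harbor cavern island wool".
Within "river harbor cavern island wool", the head is "wool" (specifically "harbor cavern island wool") and the modifier is "river".
Within "harbor cavern island wool", the head is "wool" (specifically "cavern island wool") and the modifier is "harbor".
Within "cavern island wool", the head is "wool" (specifically "island wool") and the modifier is "cavern".
Within "island wool", the head is "wool" and the modifier is "island".
Assembled: [[river [harbor [cavern [island wool]]]] cage].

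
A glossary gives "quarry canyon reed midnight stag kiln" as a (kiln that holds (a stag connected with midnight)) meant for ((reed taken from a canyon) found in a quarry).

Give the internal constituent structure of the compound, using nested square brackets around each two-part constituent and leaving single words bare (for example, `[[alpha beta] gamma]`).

[[quarry [canyon reed]] [[midnight stag] kiln]]

Whole compound: head "kiln" (specifically "midnight stag kiln"), modifier "quarry canyon reed".
Within "quarry canyon reed", the head is "reed" (specifically "canyon reed") and the modifier is "quarry".
Within "canyon reed", the head is "reed" and the modifier is "canyon".
Within "midnight stag kiln", the head is "kiln" and the modifier is "midnight stag".
Within "midnight stag", the head is "stag" and the modifier is "midnight".
Putting it together: [[quarry [canyon reed]] [[midnight stag] kiln]].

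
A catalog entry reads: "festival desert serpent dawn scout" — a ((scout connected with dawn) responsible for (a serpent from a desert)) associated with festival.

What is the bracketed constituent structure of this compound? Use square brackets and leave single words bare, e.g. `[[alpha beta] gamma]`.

[festival [[desert serpent] [dawn scout]]]

The outermost head in the paraphrase is "scout" (specifically "desert serpent dawn scout"), modified by "festival".
Inside "desert serpent dawn scout": head "scout" (specifically "dawn scout"), modifier "desert serpent".
Inside "desert serpent": head "serpent", modifier "desert".
Inside "dawn scout": head "scout", modifier "dawn".
Assembled: [festival [[desert serpent] [dawn scout]]].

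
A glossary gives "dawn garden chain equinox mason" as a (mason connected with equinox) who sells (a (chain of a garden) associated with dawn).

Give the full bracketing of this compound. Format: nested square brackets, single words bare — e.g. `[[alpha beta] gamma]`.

[[dawn [garden chain]] [equinox mason]]

The outermost head in the paraphrase is "mason" (specifically "equinox mason"), modified by "dawn garden chain".
Inside "dawn garden chain": head "chain" (specifically "garden chain"), modifier "dawn".
Inside "garden chain": head "chain", modifier "garden".
Inside "equinox mason": head "mason", modifier "equinox".
Putting it together: [[dawn [garden chain]] [equinox mason]].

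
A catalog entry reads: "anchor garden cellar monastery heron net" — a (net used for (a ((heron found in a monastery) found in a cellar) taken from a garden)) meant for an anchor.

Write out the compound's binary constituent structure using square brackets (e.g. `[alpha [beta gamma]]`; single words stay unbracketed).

[anchor [[garden [cellar [monastery heron]]] net]]

Overall it is a kind of net (specifically "garden cellar monastery heron net"); the modifier is "anchor".
Within "garden cellar monastery heron net", the head is "net" and the modifier is "garden cellar monastery heron".
Within "garden cellar monastery heron", the head is "heron" (specifically "cellar monastery heron") and the modifier is "garden".
Within "cellar monastery heron", the head is "heron" (specifically "monastery heron") and the modifier is "cellar".
Within "monastery heron", the head is "heron" and the modifier is "monastery".
Assembled: [anchor [[garden [cellar [monastery heron]]] net]].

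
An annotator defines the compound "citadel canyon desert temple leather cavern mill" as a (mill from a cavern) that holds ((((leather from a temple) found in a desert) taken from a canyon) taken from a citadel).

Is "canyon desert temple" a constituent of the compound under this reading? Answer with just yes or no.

no

The top-level split is [citadel canyon desert temple leather] [cavern mill]; the full structure is [[citadel [canyon [desert [temple leather]]]] [cavern mill]].
"canyon desert temple" straddles a constituent boundary, so it is not a single unit.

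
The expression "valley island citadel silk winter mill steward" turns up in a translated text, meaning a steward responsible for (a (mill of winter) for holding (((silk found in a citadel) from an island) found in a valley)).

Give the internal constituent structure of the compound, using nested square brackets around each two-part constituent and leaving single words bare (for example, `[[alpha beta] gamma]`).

[[[valley [island [citadel silk]]] [winter mill]] steward]

Whole compound: head "steward", modifier "valley island citadel silk winter mill".
"valley island citadel silk winter mill" → head "mill" (specifically "winter mill"), modifier "valley island citadel silk".
"valley island citadel silk" → head "silk" (specifically "island citadel silk"), modifier "valley".
"island citadel silk" → head "silk" (specifically "citadel silk"), modifier "island".
"citadel silk" → head "silk", modifier "citadel".
"winter mill" → head "mill", modifier "winter".
Assembled: [[[valley [island [citadel silk]]] [winter mill]] steward].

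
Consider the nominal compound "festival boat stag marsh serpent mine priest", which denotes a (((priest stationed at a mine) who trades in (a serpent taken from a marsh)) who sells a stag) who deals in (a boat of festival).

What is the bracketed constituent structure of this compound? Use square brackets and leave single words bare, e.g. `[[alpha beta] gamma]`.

At the top level: head "priest" (specifically "stag marsh serpent mine priest"); modifier "festival boat".
Inside "festival boat": head "boat", modifier "festival".
Inside "stag marsh serpent mine priest": head "priest" (specifically "marsh serpent mine priest"), modifier "stag".
Inside "marsh serpent mine priest": head "priest" (specifically "mine priest"), modifier "marsh serpent".
Inside "marsh serpent": head "serpent", modifier "marsh".
Inside "mine priest": head "priest", modifier "mine".
So the structure is [[festival boat] [stag [[marsh serpent] [mine priest]]]].

[[festival boat] [stag [[marsh serpent] [mine priest]]]]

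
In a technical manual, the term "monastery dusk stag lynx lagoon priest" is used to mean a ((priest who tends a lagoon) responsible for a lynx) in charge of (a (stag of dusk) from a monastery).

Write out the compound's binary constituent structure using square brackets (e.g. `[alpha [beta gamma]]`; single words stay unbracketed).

Overall it is a kind of priest (specifically "lynx lagoon priest"); the modifier is "monastery dusk stag".
Within "monastery dusk stag", the head is "stag" (specifically "dusk stag") and the modifier is "monastery".
Within "dusk stag", the head is "stag" and the modifier is "dusk".
Within "lynx lagoon priest", the head is "priest" (specifically "lagoon priest") and the modifier is "lynx".
Within "lagoon priest", the head is "priest" and the modifier is "lagoon".
Putting it together: [[monastery [dusk stag]] [lynx [lagoon priest]]].

[[monastery [dusk stag]] [lynx [lagoon priest]]]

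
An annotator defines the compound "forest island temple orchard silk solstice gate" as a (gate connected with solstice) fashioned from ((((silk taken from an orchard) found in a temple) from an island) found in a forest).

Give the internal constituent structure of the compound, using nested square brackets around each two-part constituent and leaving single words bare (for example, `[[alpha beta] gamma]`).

Overall it is a kind of gate (specifically "solstice gate"); the modifier is "forest island temple orchard silk".
Within "forest island temple orchard silk", the head is "silk" (specifically "island temple orchard silk") and the modifier is "forest".
Within "island temple orchard silk", the head is "silk" (specifically "temple orchard silk") and the modifier is "island".
Within "temple orchard silk", the head is "silk" (specifically "orchard silk") and the modifier is "temple".
Within "orchard silk", the head is "silk" and the modifier is "orchard".
Within "solstice gate", the head is "gate" and the modifier is "solstice".
So the structure is [[forest [island [temple [orchard silk]]]] [solstice gate]].

[[forest [island [temple [orchard silk]]]] [solstice gate]]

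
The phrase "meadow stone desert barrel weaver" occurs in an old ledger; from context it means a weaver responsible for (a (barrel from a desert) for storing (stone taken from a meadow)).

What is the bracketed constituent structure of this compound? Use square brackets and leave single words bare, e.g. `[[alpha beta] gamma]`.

The outermost head in the paraphrase is "weaver", modified by "meadow stone desert barrel".
Inside "meadow stone desert barrel": head "barrel" (specifically "desert barrel"), modifier "meadow stone".
Inside "meadow stone": head "stone", modifier "meadow".
Inside "desert barrel": head "barrel", modifier "desert".
Putting it together: [[[meadow stone] [desert barrel]] weaver].

[[[meadow stone] [desert barrel]] weaver]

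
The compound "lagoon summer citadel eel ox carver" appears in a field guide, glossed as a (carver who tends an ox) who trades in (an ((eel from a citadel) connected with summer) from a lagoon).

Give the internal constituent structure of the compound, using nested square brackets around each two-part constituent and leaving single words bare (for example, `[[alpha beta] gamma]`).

Whole compound: head "carver" (specifically "ox carver"), modifier "lagoon summer citadel eel".
Inside "lagoon summer citadel eel": head "eel" (specifically "summer citadel eel"), modifier "lagoon".
Inside "summer citadel eel": head "eel" (specifically "citadel eel"), modifier "summer".
Inside "citadel eel": head "eel", modifier "citadel".
Inside "ox carver": head "carver", modifier "ox".
Assembled: [[lagoon [summer [citadel eel]]] [ox carver]].

[[lagoon [summer [citadel eel]]] [ox carver]]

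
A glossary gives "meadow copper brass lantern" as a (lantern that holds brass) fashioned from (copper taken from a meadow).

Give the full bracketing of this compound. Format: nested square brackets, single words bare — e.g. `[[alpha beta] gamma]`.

Overall it is a kind of lantern (specifically "brass lantern"); the modifier is "meadow copper".
Inside "meadow copper": head "copper", modifier "meadow".
Inside "brass lantern": head "lantern", modifier "brass".
Assembled: [[meadow copper] [brass lantern]].

[[meadow copper] [brass lantern]]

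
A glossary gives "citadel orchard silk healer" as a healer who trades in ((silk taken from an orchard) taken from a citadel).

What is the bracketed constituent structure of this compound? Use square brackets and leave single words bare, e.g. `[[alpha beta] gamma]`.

[[citadel [orchard silk]] healer]

Overall it is a kind of healer; the modifier is "citadel orchard silk".
Inside "citadel orchard silk": head "silk" (specifically "orchard silk"), modifier "citadel".
Inside "orchard silk": head "silk", modifier "orchard".
Assembled: [[citadel [orchard silk]] healer].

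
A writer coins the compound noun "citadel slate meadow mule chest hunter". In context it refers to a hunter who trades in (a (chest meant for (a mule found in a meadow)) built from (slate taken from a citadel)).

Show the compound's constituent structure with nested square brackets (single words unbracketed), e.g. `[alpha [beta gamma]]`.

Whole compound: head "hunter", modifier "citadel slate meadow mule chest".
Inside "citadel slate meadow mule chest": head "chest" (specifically "meadow mule chest"), modifier "citadel slate".
Inside "citadel slate": head "slate", modifier "citadel".
Inside "meadow mule chest": head "chest", modifier "meadow mule".
Inside "meadow mule": head "mule", modifier "meadow".
Putting it together: [[[citadel slate] [[meadow mule] chest]] hunter].

[[[citadel slate] [[meadow mule] chest]] hunter]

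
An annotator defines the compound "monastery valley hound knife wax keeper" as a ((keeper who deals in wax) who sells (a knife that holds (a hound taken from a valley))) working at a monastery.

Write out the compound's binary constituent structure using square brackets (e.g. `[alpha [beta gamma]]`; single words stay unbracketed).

[monastery [[[valley hound] knife] [wax keeper]]]

The outermost head in the paraphrase is "keeper" (specifically "valley hound knife wax keeper"), modified by "monastery".
Inside "valley hound knife wax keeper": head "keeper" (specifically "wax keeper"), modifier "valley hound knife".
Inside "valley hound knife": head "knife", modifier "valley hound".
Inside "valley hound": head "hound", modifier "valley".
Inside "wax keeper": head "keeper", modifier "wax".
So the structure is [monastery [[[valley hound] knife] [wax keeper]]].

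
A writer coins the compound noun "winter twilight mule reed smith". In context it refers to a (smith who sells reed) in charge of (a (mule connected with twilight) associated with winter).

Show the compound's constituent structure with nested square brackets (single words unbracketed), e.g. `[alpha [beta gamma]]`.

At the top level: head "smith" (specifically "reed smith"); modifier "winter twilight mule".
"winter twilight mule" → head "mule" (specifically "twilight mule"), modifier "winter".
"twilight mule" → head "mule", modifier "twilight".
"reed smith" → head "smith", modifier "reed".
Assembled: [[winter [twilight mule]] [reed smith]].

[[winter [twilight mule]] [reed smith]]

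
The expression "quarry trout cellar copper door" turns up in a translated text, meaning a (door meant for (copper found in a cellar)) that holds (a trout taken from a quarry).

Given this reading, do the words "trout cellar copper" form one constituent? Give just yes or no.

no

The top-level split is [quarry trout] [cellar copper door]; the full structure is [[quarry trout] [[cellar copper] door]].
"trout cellar copper" straddles a constituent boundary, so it is not a single unit.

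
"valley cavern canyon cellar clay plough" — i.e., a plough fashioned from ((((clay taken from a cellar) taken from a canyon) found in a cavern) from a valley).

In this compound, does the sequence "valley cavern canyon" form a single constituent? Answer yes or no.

no

The top-level split is [valley cavern canyon cellar clay] [plough]; the full structure is [[valley [cavern [canyon [cellar clay]]]] plough].
"valley cavern canyon" straddles a constituent boundary, so it is not a single unit.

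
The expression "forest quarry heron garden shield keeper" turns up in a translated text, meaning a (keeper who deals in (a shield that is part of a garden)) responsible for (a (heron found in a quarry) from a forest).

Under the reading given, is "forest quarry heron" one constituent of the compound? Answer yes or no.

The paraphrase groups the words so that "forest quarry heron" is one unit: it corresponds to a single parenthesized sub-phrase.
The full structure is [[forest [quarry heron]] [[garden shield] keeper]], in which [forest quarry heron] is a constituent.

yes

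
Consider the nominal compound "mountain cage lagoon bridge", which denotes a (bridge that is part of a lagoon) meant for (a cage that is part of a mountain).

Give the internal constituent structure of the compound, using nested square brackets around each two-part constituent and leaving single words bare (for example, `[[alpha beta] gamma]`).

[[mountain cage] [lagoon bridge]]

The outermost head in the paraphrase is "bridge" (specifically "lagoon bridge"), modified by "mountain cage".
Inside "mountain cage": head "cage", modifier "mountain".
Inside "lagoon bridge": head "bridge", modifier "lagoon".
Assembled: [[mountain cage] [lagoon bridge]].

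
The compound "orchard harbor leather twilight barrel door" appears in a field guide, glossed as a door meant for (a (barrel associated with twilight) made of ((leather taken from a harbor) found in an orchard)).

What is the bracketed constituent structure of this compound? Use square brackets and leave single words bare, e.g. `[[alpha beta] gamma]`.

Overall it is a kind of door; the modifier is "orchard harbor leather twilight barrel".
Within "orchard harbor leather twilight barrel", the head is "barrel" (specifically "twilight barrel") and the modifier is "orchard harbor leather".
Within "orchard harbor leather", the head is "leather" (specifically "harbor leather") and the modifier is "orchard".
Within "harbor leather", the head is "leather" and the modifier is "harbor".
Within "twilight barrel", the head is "barrel" and the modifier is "twilight".
Putting it together: [[[orchard [harbor leather]] [twilight barrel]] door].

[[[orchard [harbor leather]] [twilight barrel]] door]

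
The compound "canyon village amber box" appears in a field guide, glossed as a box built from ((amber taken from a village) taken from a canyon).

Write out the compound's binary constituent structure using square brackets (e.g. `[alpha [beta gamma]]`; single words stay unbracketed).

Whole compound: head "box", modifier "canyon village amber".
"canyon village amber" → head "amber" (specifically "village amber"), modifier "canyon".
"village amber" → head "amber", modifier "village".
So the structure is [[canyon [village amber]] box].

[[canyon [village amber]] box]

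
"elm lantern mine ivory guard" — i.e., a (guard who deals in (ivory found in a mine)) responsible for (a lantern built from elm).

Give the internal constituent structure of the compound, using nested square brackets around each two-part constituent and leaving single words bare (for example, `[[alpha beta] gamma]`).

[[elm lantern] [[mine ivory] guard]]

The outermost head in the paraphrase is "guard" (specifically "mine ivory guard"), modified by "elm lantern".
"elm lantern" → head "lantern", modifier "elm".
"mine ivory guard" → head "guard", modifier "mine ivory".
"mine ivory" → head "ivory", modifier "mine".
So the structure is [[elm lantern] [[mine ivory] guard]].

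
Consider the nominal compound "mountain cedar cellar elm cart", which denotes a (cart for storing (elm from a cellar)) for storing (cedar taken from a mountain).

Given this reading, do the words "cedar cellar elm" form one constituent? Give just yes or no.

The top-level split is [mountain cedar] [cellar elm cart]; the full structure is [[mountain cedar] [[cellar elm] cart]].
"cedar cellar elm" straddles a constituent boundary, so it is not a single unit.

no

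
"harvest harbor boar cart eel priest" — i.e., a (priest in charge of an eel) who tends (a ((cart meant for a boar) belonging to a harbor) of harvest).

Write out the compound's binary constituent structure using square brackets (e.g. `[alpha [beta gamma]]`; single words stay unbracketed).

At the top level: head "priest" (specifically "eel priest"); modifier "harvest harbor boar cart".
"harvest harbor boar cart" → head "cart" (specifically "harbor boar cart"), modifier "harvest".
"harbor boar cart" → head "cart" (specifically "boar cart"), modifier "harbor".
"boar cart" → head "cart", modifier "boar".
"eel priest" → head "priest", modifier "eel".
Assembled: [[harvest [harbor [boar cart]]] [eel priest]].

[[harvest [harbor [boar cart]]] [eel priest]]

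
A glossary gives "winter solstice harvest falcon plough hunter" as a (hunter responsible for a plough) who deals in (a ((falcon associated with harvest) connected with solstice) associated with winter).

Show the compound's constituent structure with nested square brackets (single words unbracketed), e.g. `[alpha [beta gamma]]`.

Overall it is a kind of hunter (specifically "plough hunter"); the modifier is "winter solstice harvest falcon".
Within "winter solstice harvest falcon", the head is "falcon" (specifically "solstice harvest falcon") and the modifier is "winter".
Within "solstice harvest falcon", the head is "falcon" (specifically "harvest falcon") and the modifier is "solstice".
Within "harvest falcon", the head is "falcon" and the modifier is "harvest".
Within "plough hunter", the head is "hunter" and the modifier is "plough".
So the structure is [[winter [solstice [harvest falcon]]] [plough hunter]].

[[winter [solstice [harvest falcon]]] [plough hunter]]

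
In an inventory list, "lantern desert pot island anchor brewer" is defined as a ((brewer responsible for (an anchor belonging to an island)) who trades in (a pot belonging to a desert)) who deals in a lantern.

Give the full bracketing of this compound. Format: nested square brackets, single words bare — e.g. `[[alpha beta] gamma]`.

Overall it is a kind of brewer (specifically "desert pot island anchor brewer"); the modifier is "lantern".
"desert pot island anchor brewer" → head "brewer" (specifically "island anchor brewer"), modifier "desert pot".
"desert pot" → head "pot", modifier "desert".
"island anchor brewer" → head "brewer", modifier "island anchor".
"island anchor" → head "anchor", modifier "island".
So the structure is [lantern [[desert pot] [[island anchor] brewer]]].

[lantern [[desert pot] [[island anchor] brewer]]]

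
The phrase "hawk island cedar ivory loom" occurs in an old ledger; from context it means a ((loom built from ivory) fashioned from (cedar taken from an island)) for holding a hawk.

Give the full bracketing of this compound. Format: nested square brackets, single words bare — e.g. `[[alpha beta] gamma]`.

[hawk [[island cedar] [ivory loom]]]

Whole compound: head "loom" (specifically "island cedar ivory loom"), modifier "hawk".
Inside "island cedar ivory loom": head "loom" (specifically "ivory loom"), modifier "island cedar".
Inside "island cedar": head "cedar", modifier "island".
Inside "ivory loom": head "loom", modifier "ivory".
So the structure is [hawk [[island cedar] [ivory loom]]].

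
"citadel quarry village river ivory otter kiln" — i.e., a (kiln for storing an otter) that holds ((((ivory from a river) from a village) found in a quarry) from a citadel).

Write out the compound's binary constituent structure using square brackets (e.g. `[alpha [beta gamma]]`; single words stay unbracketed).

[[citadel [quarry [village [river ivory]]]] [otter kiln]]

The outermost head in the paraphrase is "kiln" (specifically "otter kiln"), modified by "citadel quarry village river ivory".
"citadel quarry village river ivory" → head "ivory" (specifically "quarry village river ivory"), modifier "citadel".
"quarry village river ivory" → head "ivory" (specifically "village river ivory"), modifier "quarry".
"village river ivory" → head "ivory" (specifically "river ivory"), modifier "village".
"river ivory" → head "ivory", modifier "river".
"otter kiln" → head "kiln", modifier "otter".
So the structure is [[citadel [quarry [village [river ivory]]]] [otter kiln]].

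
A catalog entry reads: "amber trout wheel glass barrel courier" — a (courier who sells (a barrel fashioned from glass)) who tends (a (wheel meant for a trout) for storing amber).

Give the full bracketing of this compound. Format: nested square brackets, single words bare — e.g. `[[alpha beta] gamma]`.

Overall it is a kind of courier (specifically "glass barrel courier"); the modifier is "amber trout wheel".
Within "amber trout wheel", the head is "wheel" (specifically "trout wheel") and the modifier is "amber".
Within "trout wheel", the head is "wheel" and the modifier is "trout".
Within "glass barrel courier", the head is "courier" and the modifier is "glass barrel".
Within "glass barrel", the head is "barrel" and the modifier is "glass".
Assembled: [[amber [trout wheel]] [[glass barrel] courier]].

[[amber [trout wheel]] [[glass barrel] courier]]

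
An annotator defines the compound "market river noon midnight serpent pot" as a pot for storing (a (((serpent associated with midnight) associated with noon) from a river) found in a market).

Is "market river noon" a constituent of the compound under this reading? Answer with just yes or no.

The top-level split is [market river noon midnight serpent] [pot]; the full structure is [[market [river [noon [midnight serpent]]]] pot].
"market river noon" straddles a constituent boundary, so it is not a single unit.

no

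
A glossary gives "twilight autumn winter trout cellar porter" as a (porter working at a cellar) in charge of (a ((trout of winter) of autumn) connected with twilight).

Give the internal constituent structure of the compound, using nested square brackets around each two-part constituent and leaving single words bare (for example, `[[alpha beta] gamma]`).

Overall it is a kind of porter (specifically "cellar porter"); the modifier is "twilight autumn winter trout".
"twilight autumn winter trout" → head "trout" (specifically "autumn winter trout"), modifier "twilight".
"autumn winter trout" → head "trout" (specifically "winter trout"), modifier "autumn".
"winter trout" → head "trout", modifier "winter".
"cellar porter" → head "porter", modifier "cellar".
Putting it together: [[twilight [autumn [winter trout]]] [cellar porter]].

[[twilight [autumn [winter trout]]] [cellar porter]]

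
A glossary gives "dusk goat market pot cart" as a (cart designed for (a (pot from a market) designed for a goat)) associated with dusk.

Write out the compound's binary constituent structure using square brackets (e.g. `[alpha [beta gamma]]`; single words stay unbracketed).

At the top level: head "cart" (specifically "goat market pot cart"); modifier "dusk".
Within "goat market pot cart", the head is "cart" and the modifier is "goat market pot".
Within "goat market pot", the head is "pot" (specifically "market pot") and the modifier is "goat".
Within "market pot", the head is "pot" and the modifier is "market".
Putting it together: [dusk [[goat [market pot]] cart]].

[dusk [[goat [market pot]] cart]]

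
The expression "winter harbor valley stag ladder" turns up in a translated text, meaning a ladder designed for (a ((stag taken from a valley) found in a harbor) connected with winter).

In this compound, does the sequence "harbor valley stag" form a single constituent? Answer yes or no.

yes

The paraphrase groups the words so that "harbor valley stag" is one unit: it corresponds to a single parenthesized sub-phrase.
The full structure is [[winter [harbor [valley stag]]] ladder], in which [harbor valley stag] is a constituent.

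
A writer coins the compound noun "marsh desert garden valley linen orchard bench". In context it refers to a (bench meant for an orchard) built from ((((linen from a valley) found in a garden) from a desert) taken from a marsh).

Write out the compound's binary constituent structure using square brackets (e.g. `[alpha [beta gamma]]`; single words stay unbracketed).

[[marsh [desert [garden [valley linen]]]] [orchard bench]]

Overall it is a kind of bench (specifically "orchard bench"); the modifier is "marsh desert garden valley linen".
"marsh desert garden valley linen" → head "linen" (specifically "desert garden valley linen"), modifier "marsh".
"desert garden valley linen" → head "linen" (specifically "garden valley linen"), modifier "desert".
"garden valley linen" → head "linen" (specifically "valley linen"), modifier "garden".
"valley linen" → head "linen", modifier "valley".
"orchard bench" → head "bench", modifier "orchard".
So the structure is [[marsh [desert [garden [valley linen]]]] [orchard bench]].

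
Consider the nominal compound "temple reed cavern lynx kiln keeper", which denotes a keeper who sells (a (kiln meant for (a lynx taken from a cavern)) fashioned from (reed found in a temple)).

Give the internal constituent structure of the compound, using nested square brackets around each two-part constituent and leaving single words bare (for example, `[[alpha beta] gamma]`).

[[[temple reed] [[cavern lynx] kiln]] keeper]

At the top level: head "keeper"; modifier "temple reed cavern lynx kiln".
Within "temple reed cavern lynx kiln", the head is "kiln" (specifically "cavern lynx kiln") and the modifier is "temple reed".
Within "temple reed", the head is "reed" and the modifier is "temple".
Within "cavern lynx kiln", the head is "kiln" and the modifier is "cavern lynx".
Within "cavern lynx", the head is "lynx" and the modifier is "cavern".
Assembled: [[[temple reed] [[cavern lynx] kiln]] keeper].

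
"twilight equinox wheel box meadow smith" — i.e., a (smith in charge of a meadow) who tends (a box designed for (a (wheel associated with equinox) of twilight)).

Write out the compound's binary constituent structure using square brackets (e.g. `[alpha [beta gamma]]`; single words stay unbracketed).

The outermost head in the paraphrase is "smith" (specifically "meadow smith"), modified by "twilight equinox wheel box".
"twilight equinox wheel box" → head "box", modifier "twilight equinox wheel".
"twilight equinox wheel" → head "wheel" (specifically "equinox wheel"), modifier "twilight".
"equinox wheel" → head "wheel", modifier "equinox".
"meadow smith" → head "smith", modifier "meadow".
Putting it together: [[[twilight [equinox wheel]] box] [meadow smith]].

[[[twilight [equinox wheel]] box] [meadow smith]]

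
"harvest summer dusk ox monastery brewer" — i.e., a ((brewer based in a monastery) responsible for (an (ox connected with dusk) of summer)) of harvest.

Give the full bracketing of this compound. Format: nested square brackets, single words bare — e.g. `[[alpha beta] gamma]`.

At the top level: head "brewer" (specifically "summer dusk ox monastery brewer"); modifier "harvest".
Inside "summer dusk ox monastery brewer": head "brewer" (specifically "monastery brewer"), modifier "summer dusk ox".
Inside "summer dusk ox": head "ox" (specifically "dusk ox"), modifier "summer".
Inside "dusk ox": head "ox", modifier "dusk".
Inside "monastery brewer": head "brewer", modifier "monastery".
Putting it together: [harvest [[summer [dusk ox]] [monastery brewer]]].

[harvest [[summer [dusk ox]] [monastery brewer]]]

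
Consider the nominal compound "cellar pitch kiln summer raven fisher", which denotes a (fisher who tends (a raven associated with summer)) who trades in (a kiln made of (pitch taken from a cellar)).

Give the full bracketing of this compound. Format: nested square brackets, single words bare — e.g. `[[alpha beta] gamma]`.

Whole compound: head "fisher" (specifically "summer raven fisher"), modifier "cellar pitch kiln".
Inside "cellar pitch kiln": head "kiln", modifier "cellar pitch".
Inside "cellar pitch": head "pitch", modifier "cellar".
Inside "summer raven fisher": head "fisher", modifier "summer raven".
Inside "summer raven": head "raven", modifier "summer".
So the structure is [[[cellar pitch] kiln] [[summer raven] fisher]].

[[[cellar pitch] kiln] [[summer raven] fisher]]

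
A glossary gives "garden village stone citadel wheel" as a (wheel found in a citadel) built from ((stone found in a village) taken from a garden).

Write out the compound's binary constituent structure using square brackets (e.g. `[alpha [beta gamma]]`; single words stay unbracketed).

The outermost head in the paraphrase is "wheel" (specifically "citadel wheel"), modified by "garden village stone".
"garden village stone" → head "stone" (specifically "village stone"), modifier "garden".
"village stone" → head "stone", modifier "village".
"citadel wheel" → head "wheel", modifier "citadel".
Putting it together: [[garden [village stone]] [citadel wheel]].

[[garden [village stone]] [citadel wheel]]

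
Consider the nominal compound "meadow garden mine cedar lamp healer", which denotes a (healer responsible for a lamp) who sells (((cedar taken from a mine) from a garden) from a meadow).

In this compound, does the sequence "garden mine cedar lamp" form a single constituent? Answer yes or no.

no

The top-level split is [meadow garden mine cedar] [lamp healer]; the full structure is [[meadow [garden [mine cedar]]] [lamp healer]].
"garden mine cedar lamp" straddles a constituent boundary, so it is not a single unit.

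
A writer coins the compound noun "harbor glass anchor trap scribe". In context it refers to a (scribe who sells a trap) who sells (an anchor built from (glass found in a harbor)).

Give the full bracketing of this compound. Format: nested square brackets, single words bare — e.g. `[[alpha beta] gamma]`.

[[[harbor glass] anchor] [trap scribe]]

Overall it is a kind of scribe (specifically "trap scribe"); the modifier is "harbor glass anchor".
Inside "harbor glass anchor": head "anchor", modifier "harbor glass".
Inside "harbor glass": head "glass", modifier "harbor".
Inside "trap scribe": head "scribe", modifier "trap".
Putting it together: [[[harbor glass] anchor] [trap scribe]].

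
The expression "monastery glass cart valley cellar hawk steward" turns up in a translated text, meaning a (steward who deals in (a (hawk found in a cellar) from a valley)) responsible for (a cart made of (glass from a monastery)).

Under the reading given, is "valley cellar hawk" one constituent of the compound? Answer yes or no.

The paraphrase groups the words so that "valley cellar hawk" is one unit: it corresponds to a single parenthesized sub-phrase.
The full structure is [[[monastery glass] cart] [[valley [cellar hawk]] steward]], in which [valley cellar hawk] is a constituent.

yes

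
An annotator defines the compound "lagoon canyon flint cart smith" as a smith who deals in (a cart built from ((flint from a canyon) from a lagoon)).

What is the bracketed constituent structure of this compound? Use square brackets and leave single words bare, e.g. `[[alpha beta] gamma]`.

[[[lagoon [canyon flint]] cart] smith]

The outermost head in the paraphrase is "smith", modified by "lagoon canyon flint cart".
Inside "lagoon canyon flint cart": head "cart", modifier "lagoon canyon flint".
Inside "lagoon canyon flint": head "flint" (specifically "canyon flint"), modifier "lagoon".
Inside "canyon flint": head "flint", modifier "canyon".
Putting it together: [[[lagoon [canyon flint]] cart] smith].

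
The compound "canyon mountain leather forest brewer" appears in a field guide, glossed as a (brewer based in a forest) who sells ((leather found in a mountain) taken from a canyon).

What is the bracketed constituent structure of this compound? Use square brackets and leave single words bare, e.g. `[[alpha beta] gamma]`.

Whole compound: head "brewer" (specifically "forest brewer"), modifier "canyon mountain leather".
"canyon mountain leather" → head "leather" (specifically "mountain leather"), modifier "canyon".
"mountain leather" → head "leather", modifier "mountain".
"forest brewer" → head "brewer", modifier "forest".
Assembled: [[canyon [mountain leather]] [forest brewer]].

[[canyon [mountain leather]] [forest brewer]]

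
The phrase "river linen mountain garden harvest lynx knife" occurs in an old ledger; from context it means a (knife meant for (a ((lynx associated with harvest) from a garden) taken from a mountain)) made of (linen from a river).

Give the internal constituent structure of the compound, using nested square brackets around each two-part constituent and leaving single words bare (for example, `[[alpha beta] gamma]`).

[[river linen] [[mountain [garden [harvest lynx]]] knife]]

Whole compound: head "knife" (specifically "mountain garden harvest lynx knife"), modifier "river linen".
Within "river linen", the head is "linen" and the modifier is "river".
Within "mountain garden harvest lynx knife", the head is "knife" and the modifier is "mountain garden harvest lynx".
Within "mountain garden harvest lynx", the head is "lynx" (specifically "garden harvest lynx") and the modifier is "mountain".
Within "garden harvest lynx", the head is "lynx" (specifically "harvest lynx") and the modifier is "garden".
Within "harvest lynx", the head is "lynx" and the modifier is "harvest".
Putting it together: [[river linen] [[mountain [garden [harvest lynx]]] knife]].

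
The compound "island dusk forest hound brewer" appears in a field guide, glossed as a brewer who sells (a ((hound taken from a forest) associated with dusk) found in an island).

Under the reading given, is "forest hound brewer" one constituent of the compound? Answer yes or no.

no

The top-level split is [island dusk forest hound] [brewer]; the full structure is [[island [dusk [forest hound]]] brewer].
"forest hound brewer" straddles a constituent boundary, so it is not a single unit.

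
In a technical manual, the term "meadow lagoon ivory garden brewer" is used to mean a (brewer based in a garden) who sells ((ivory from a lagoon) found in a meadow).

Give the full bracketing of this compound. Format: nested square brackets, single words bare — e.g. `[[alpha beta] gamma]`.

Whole compound: head "brewer" (specifically "garden brewer"), modifier "meadow lagoon ivory".
Inside "meadow lagoon ivory": head "ivory" (specifically "lagoon ivory"), modifier "meadow".
Inside "lagoon ivory": head "ivory", modifier "lagoon".
Inside "garden brewer": head "brewer", modifier "garden".
Assembled: [[meadow [lagoon ivory]] [garden brewer]].

[[meadow [lagoon ivory]] [garden brewer]]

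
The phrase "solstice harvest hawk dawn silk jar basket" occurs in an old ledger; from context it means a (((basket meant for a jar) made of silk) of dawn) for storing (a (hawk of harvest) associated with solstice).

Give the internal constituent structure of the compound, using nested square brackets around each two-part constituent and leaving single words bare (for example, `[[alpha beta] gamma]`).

The outermost head in the paraphrase is "basket" (specifically "dawn silk jar basket"), modified by "solstice harvest hawk".
Inside "solstice harvest hawk": head "hawk" (specifically "harvest hawk"), modifier "solstice".
Inside "harvest hawk": head "hawk", modifier "harvest".
Inside "dawn silk jar basket": head "basket" (specifically "silk jar basket"), modifier "dawn".
Inside "silk jar basket": head "basket" (specifically "jar basket"), modifier "silk".
Inside "jar basket": head "basket", modifier "jar".
So the structure is [[solstice [harvest hawk]] [dawn [silk [jar basket]]]].

[[solstice [harvest hawk]] [dawn [silk [jar basket]]]]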